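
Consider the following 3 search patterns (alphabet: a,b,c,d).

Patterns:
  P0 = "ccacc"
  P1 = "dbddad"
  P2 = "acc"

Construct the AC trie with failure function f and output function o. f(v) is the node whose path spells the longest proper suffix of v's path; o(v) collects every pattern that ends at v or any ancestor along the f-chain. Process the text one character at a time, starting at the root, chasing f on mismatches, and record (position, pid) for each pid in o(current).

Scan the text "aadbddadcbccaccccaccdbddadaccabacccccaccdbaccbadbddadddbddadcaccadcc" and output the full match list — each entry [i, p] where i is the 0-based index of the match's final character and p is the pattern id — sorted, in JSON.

Build automaton:
Trie (insert patterns):
  0='ε' goto a→12 c→1 d→6
  1='c' goto c→2
  2='cc' goto a→3
  3='cca' goto c→4
  4='ccac' goto c→5
  5='ccacc' goto ·  ←P0
  6='d' goto b→7
  7='db' goto d→8
  8='dbd' goto d→9
  9='dbdd' goto a→10
  10='dbdda' goto d→11
  11='dbddad' goto ·  ←P1
  12='a' goto c→13
  13='ac' goto c→14
  14='acc' goto ·  ←P2

BFS fail/out derivation:
  n1('c'): parent n0 fail=0; on 'c' 0 → fail=0;  out ∅∪∅=∅
  n6('d'): parent n0 fail=0; on 'd' 0 → fail=0;  out ∅∪∅=∅
  n12('a'): parent n0 fail=0; on 'a' 0 → fail=0;  out ∅∪∅=∅
  n2('cc'): parent n1 fail=0; on 'c' 0 → fail=1;  out ∅∪∅=∅
  n7('db'): parent n6 fail=0; on 'b' 0 → fail=0;  out ∅∪∅=∅
  n13('ac'): parent n12 fail=0; on 'c' 0 → fail=1;  out ∅∪∅=∅
  n3('cca'): parent n2 fail=1; on 'a' 1→0 → fail=12;  out ∅∪∅=∅
  n8('dbd'): parent n7 fail=0; on 'd' 0 → fail=6;  out ∅∪∅=∅
  n14('acc'): parent n13 fail=1; on 'c' 1 → fail=2;  out {2}∪∅={2}
  n4('ccac'): parent n3 fail=12; on 'c' 12 → fail=13;  out ∅∪∅=∅
  n9('dbdd'): parent n8 fail=6; on 'd' 6→0 → fail=6;  out ∅∪∅=∅
  n5('ccacc'): parent n4 fail=13; on 'c' 13 → fail=14;  out {0}∪{2}={0,2}
  n10('dbdda'): parent n9 fail=6; on 'a' 6→0 → fail=12;  out ∅∪∅=∅
  n11('dbddad'): parent n10 fail=12; on 'd' 12→0 → fail=6;  out {1}∪∅={1}

Text stream:
i=0 'a': node 0→12
i=1 'a': node 12→12 (via fail)
i=2 'd': node 12→6 (via fail)
i=3 'b': node 6→7
i=4 'd': node 7→8
i=5 'd': node 8→9
i=6 'a': node 9→10
i=7 'd': node 10→11  → match P1@[2:7]
i=8 'c': node 11→1 (via fail)
i=9 'b': node 1→0 (via fail)
i=10 'c': node 0→1
i=11 'c': node 1→2
i=12 'a': node 2→3
i=13 'c': node 3→4
i=14 'c': node 4→5  → match P0@[10:14],P2@[12:14]
i=15 'c': node 5→2 (via fail)
i=16 'c': node 2→2 (via fail)
i=17 'a': node 2→3
i=18 'c': node 3→4
i=19 'c': node 4→5  → match P0@[15:19],P2@[17:19]
i=20 'd': node 5→6 (via fail)
i=21 'b': node 6→7
i=22 'd': node 7→8
i=23 'd': node 8→9
i=24 'a': node 9→10
i=25 'd': node 10→11  → match P1@[20:25]
i=26 'a': node 11→12 (via fail)
i=27 'c': node 12→13
i=28 'c': node 13→14  → match P2@[26:28]
i=29 'a': node 14→3 (via fail)
i=30 'b': node 3→0 (via fail)
i=31 'a': node 0→12
i=32 'c': node 12→13
i=33 'c': node 13→14  → match P2@[31:33]
i=34 'c': node 14→2 (via fail)
i=35 'c': node 2→2 (via fail)
i=36 'c': node 2→2 (via fail)
i=37 'a': node 2→3
i=38 'c': node 3→4
i=39 'c': node 4→5  → match P0@[35:39],P2@[37:39]
i=40 'd': node 5→6 (via fail)
i=41 'b': node 6→7
i=42 'a': node 7→12 (via fail)
i=43 'c': node 12→13
i=44 'c': node 13→14  → match P2@[42:44]
i=45 'b': node 14→0 (via fail)
i=46 'a': node 0→12
i=47 'd': node 12→6 (via fail)
i=48 'b': node 6→7
i=49 'd': node 7→8
i=50 'd': node 8→9
i=51 'a': node 9→10
i=52 'd': node 10→11  → match P1@[47:52]
i=53 'd': node 11→6 (via fail)
i=54 'd': node 6→6 (via fail)
i=55 'b': node 6→7
i=56 'd': node 7→8
i=57 'd': node 8→9
i=58 'a': node 9→10
i=59 'd': node 10→11  → match P1@[54:59]
i=60 'c': node 11→1 (via fail)
i=61 'a': node 1→12 (via fail)
i=62 'c': node 12→13
i=63 'c': node 13→14  → match P2@[61:63]
i=64 'a': node 14→3 (via fail)
i=65 'd': node 3→6 (via fail)
i=66 'c': node 6→1 (via fail)
i=67 'c': node 1→2

All matches (sorted): [[7,1],[14,0],[14,2],[19,0],[19,2],[25,1],[28,2],[33,2],[39,0],[39,2],[44,2],[52,1],[59,1],[63,2]]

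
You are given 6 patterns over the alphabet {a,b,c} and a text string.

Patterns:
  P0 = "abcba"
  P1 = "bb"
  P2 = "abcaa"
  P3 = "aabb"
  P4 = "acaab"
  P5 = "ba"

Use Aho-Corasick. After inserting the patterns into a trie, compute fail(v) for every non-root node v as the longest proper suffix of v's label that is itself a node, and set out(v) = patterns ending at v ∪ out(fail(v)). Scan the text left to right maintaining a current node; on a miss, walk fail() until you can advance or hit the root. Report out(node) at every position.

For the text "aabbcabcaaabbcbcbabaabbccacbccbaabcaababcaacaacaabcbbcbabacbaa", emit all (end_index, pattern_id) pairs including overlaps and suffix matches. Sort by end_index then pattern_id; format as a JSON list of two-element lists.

Build:
Trie nodes:
  0='ε' goto a→1 b→6
  1='a' goto a→10 b→2 c→13
  2='ab' goto c→3
  3='abc' goto a→8 b→4
  4='abcb' goto a→5
  5='abcba' goto ·  [P0 ends]
  6='b' goto a→17 b→7
  7='bb' goto ·  [P1 ends]
  8='abca' goto a→9
  9='abcaa' goto ·  [P2 ends]
  10='aa' goto b→11
  11='aab' goto b→12
  12='aabb' goto ·  [P3 ends]
  13='ac' goto a→14
  14='aca' goto a→15
  15='acaa' goto b→16
  16='acaab' goto ·  [P4 ends]
  17='ba' goto ·  [P5 ends]

BFS fail/out derivation:
  n1('a'): parent n0 fail=0; on 'a' 0 → fail=0;  out ∅∪∅=∅
  n6('b'): parent n0 fail=0; on 'b' 0 → fail=0;  out ∅∪∅=∅
  n2('ab'): parent n1 fail=0; on 'b' 0 → fail=6;  out ∅∪∅=∅
  n7('bb'): parent n6 fail=0; on 'b' 0 → fail=6;  out {1}∪∅={1}
  n10('aa'): parent n1 fail=0; on 'a' 0 → fail=1;  out ∅∪∅=∅
  n13('ac'): parent n1 fail=0; on 'c' 0 → fail=0;  out ∅∪∅=∅
  n17('ba'): parent n6 fail=0; on 'a' 0 → fail=1;  out {5}∪∅={5}
  n3('abc'): parent n2 fail=6; on 'c' 6→0 → fail=0;  out ∅∪∅=∅
  n11('aab'): parent n10 fail=1; on 'b' 1 → fail=2;  out ∅∪∅=∅
  n14('aca'): parent n13 fail=0; on 'a' 0 → fail=1;  out ∅∪∅=∅
  n4('abcb'): parent n3 fail=0; on 'b' 0 → fail=6;  out ∅∪∅=∅
  n8('abca'): parent n3 fail=0; on 'a' 0 → fail=1;  out ∅∪∅=∅
  n12('aabb'): parent n11 fail=2; on 'b' 2→6 → fail=7;  out {3}∪{1}={1,3}
  n15('acaa'): parent n14 fail=1; on 'a' 1 → fail=10;  out ∅∪∅=∅
  n5('abcba'): parent n4 fail=6; on 'a' 6 → fail=17;  out {0}∪{5}={0,5}
  n9('abcaa'): parent n8 fail=1; on 'a' 1 → fail=10;  out {2}∪∅={2}
  n16('acaab'): parent n15 fail=10; on 'b' 10 → fail=11;  out {4}∪∅={4}

Text stream:
i=0 'a': node 0→1
i=1 'a': node 1→10
i=2 'b': node 10→11
i=3 'b': node 11→12  ** P1@[2:3],P3@[0:3]
i=4 'c': node 12→0 ·f
i=5 'a': node 0→1
i=6 'b': node 1→2
i=7 'c': node 2→3
i=8 'a': node 3→8
i=9 'a': node 8→9  ** P2@[5:9]
i=10 'a': node 9→10 ·f
i=11 'b': node 10→11
i=12 'b': node 11→12  ** P1@[11:12],P3@[9:12]
i=13 'c': node 12→0 ·f
i=14 'b': node 0→6
i=15 'c': node 6→0 ·f
i=16 'b': node 0→6
i=17 'a': node 6→17  ** P5@[16:17]
i=18 'b': node 17→2 ·f
i=19 'a': node 2→17 ·f  ** P5@[18:19]
i=20 'a': node 17→10 ·f
i=21 'b': node 10→11
i=22 'b': node 11→12  ** P1@[21:22],P3@[19:22]
i=23 'c': node 12→0 ·f
i=24 'c': node 0→0
i=25 'a': node 0→1
i=26 'c': node 1→13
i=27 'b': node 13→6 ·f
i=28 'c': node 6→0 ·f
i=29 'c': node 0→0
i=30 'b': node 0→6
i=31 'a': node 6→17  ** P5@[30:31]
i=32 'a': node 17→10 ·f
i=33 'b': node 10→11
i=34 'c': node 11→3 ·f
i=35 'a': node 3→8
i=36 'a': node 8→9  ** P2@[32:36]
i=37 'b': node 9→11 ·f
i=38 'a': node 11→17 ·f  ** P5@[37:38]
i=39 'b': node 17→2 ·f
i=40 'c': node 2→3
i=41 'a': node 3→8
i=42 'a': node 8→9  ** P2@[38:42]
i=43 'c': node 9→13 ·f
i=44 'a': node 13→14
i=45 'a': node 14→15
i=46 'c': node 15→13 ·f
i=47 'a': node 13→14
i=48 'a': node 14→15
i=49 'b': node 15→16  ** P4@[45:49]
i=50 'c': node 16→3 ·f
i=51 'b': node 3→4
i=52 'b': node 4→7 ·f  ** P1@[51:52]
i=53 'c': node 7→0 ·f
i=54 'b': node 0→6
i=55 'a': node 6→17  ** P5@[54:55]
i=56 'b': node 17→2 ·f
i=57 'a': node 2→17 ·f  ** P5@[56:57]
i=58 'c': node 17→13 ·f
i=59 'b': node 13→6 ·f
i=60 'a': node 6→17  ** P5@[59:60]
i=61 'a': node 17→10 ·f

All matches (sorted): [[3,1],[3,3],[9,2],[12,1],[12,3],[17,5],[19,5],[22,1],[22,3],[31,5],[36,2],[38,5],[42,2],[49,4],[52,1],[55,5],[57,5],[60,5]]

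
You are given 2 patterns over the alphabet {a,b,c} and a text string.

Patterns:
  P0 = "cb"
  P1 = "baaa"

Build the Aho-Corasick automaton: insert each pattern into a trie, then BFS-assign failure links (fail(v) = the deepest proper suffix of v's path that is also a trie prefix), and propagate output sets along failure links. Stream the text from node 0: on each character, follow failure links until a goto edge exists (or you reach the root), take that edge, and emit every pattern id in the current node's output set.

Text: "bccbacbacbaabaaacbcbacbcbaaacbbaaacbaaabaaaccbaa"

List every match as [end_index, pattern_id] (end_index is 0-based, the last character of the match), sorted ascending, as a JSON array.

Build:
Trie nodes:
  n0 'ε': b→3 c→1
  n1 'c': b→2
  n2 'cb': ·  ←P0
  n3 'b': a→4
  n4 'ba': a→5
  n5 'baa': a→6
  n6 'baaa': ·  ←P1

Failure links (BFS by depth):
  fail(1) 'c': from fail(0)=0 chase 'c': 0 ⇒ 0;  out=∅∪out(0)=∅
  fail(3) 'b': from fail(0)=0 chase 'b': 0 ⇒ 0;  out=∅∪out(0)=∅
  fail(2) 'cb': from fail(1)=0 chase 'b': 0 ⇒ 3;  out={0}∪out(3)={0}
  fail(4) 'ba': from fail(3)=0 chase 'a': 0 ⇒ 0;  out=∅∪out(0)=∅
  fail(5) 'baa': from fail(4)=0 chase 'a': 0 ⇒ 0;  out=∅∪out(0)=∅
  fail(6) 'baaa': from fail(5)=0 chase 'a': 0 ⇒ 0;  out={1}∪out(0)={1}

Scan:
pos 0 'b': at 3
pos 1 'c': at 1 (via fail)
pos 2 'c': at 1 (via fail)
pos 3 'b': at 2  emit P0@[2:3]
pos 4 'a': at 4 (via fail)
pos 5 'c': at 1 (via fail)
pos 6 'b': at 2  emit P0@[5:6]
pos 7 'a': at 4 (via fail)
pos 8 'c': at 1 (via fail)
pos 9 'b': at 2  emit P0@[8:9]
pos 10 'a': at 4 (via fail)
pos 11 'a': at 5
pos 12 'b': at 3 (via fail)
pos 13 'a': at 4
pos 14 'a': at 5
pos 15 'a': at 6  emit P1@[12:15]
pos 16 'c': at 1 (via fail)
pos 17 'b': at 2  emit P0@[16:17]
pos 18 'c': at 1 (via fail)
pos 19 'b': at 2  emit P0@[18:19]
pos 20 'a': at 4 (via fail)
pos 21 'c': at 1 (via fail)
pos 22 'b': at 2  emit P0@[21:22]
pos 23 'c': at 1 (via fail)
pos 24 'b': at 2  emit P0@[23:24]
pos 25 'a': at 4 (via fail)
pos 26 'a': at 5
pos 27 'a': at 6  emit P1@[24:27]
pos 28 'c': at 1 (via fail)
pos 29 'b': at 2  emit P0@[28:29]
pos 30 'b': at 3 (via fail)
pos 31 'a': at 4
pos 32 'a': at 5
pos 33 'a': at 6  emit P1@[30:33]
pos 34 'c': at 1 (via fail)
pos 35 'b': at 2  emit P0@[34:35]
pos 36 'a': at 4 (via fail)
pos 37 'a': at 5
pos 38 'a': at 6  emit P1@[35:38]
pos 39 'b': at 3 (via fail)
pos 40 'a': at 4
pos 41 'a': at 5
pos 42 'a': at 6  emit P1@[39:42]
pos 43 'c': at 1 (via fail)
pos 44 'c': at 1 (via fail)
pos 45 'b': at 2  emit P0@[44:45]
pos 46 'a': at 4 (via fail)
pos 47 'a': at 5

Result: [[3,0],[6,0],[9,0],[15,1],[17,0],[19,0],[22,0],[24,0],[27,1],[29,0],[33,1],[35,0],[38,1],[42,1],[45,0]]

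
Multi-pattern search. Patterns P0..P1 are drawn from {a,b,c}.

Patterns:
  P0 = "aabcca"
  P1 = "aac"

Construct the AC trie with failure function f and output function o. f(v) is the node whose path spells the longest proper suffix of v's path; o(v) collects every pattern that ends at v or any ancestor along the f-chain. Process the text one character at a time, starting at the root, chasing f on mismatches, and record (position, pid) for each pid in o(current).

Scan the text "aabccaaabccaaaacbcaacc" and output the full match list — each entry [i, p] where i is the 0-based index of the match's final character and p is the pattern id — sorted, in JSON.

Construct AC machine:
Trie nodes:
  0='ε' goto a→1
  1='a' goto a→2
  2='aa' goto b→3 c→7
  3='aab' goto c→4
  4='aabc' goto c→5
  5='aabcc' goto a→6
  6='aabcca' goto ·  ←P0
  7='aac' goto ·  ←P1

BFS fail/out derivation:
  fail(1) 'a': from fail(0)=0 chase 'a': 0 ⇒ 0;  out=∅∪out(0)=∅
  fail(2) 'aa': from fail(1)=0 chase 'a': 0 ⇒ 1;  out=∅∪out(1)=∅
  fail(3) 'aab': from fail(2)=1 chase 'b': 1→0 ⇒ 0;  out=∅∪out(0)=∅
  fail(7) 'aac': from fail(2)=1 chase 'c': 1→0 ⇒ 0;  out={1}∪out(0)={1}
  fail(4) 'aabc': from fail(3)=0 chase 'c': 0 ⇒ 0;  out=∅∪out(0)=∅
  fail(5) 'aabcc': from fail(4)=0 chase 'c': 0 ⇒ 0;  out=∅∪out(0)=∅
  fail(6) 'aabcca': from fail(5)=0 chase 'a': 0 ⇒ 1;  out={0}∪out(1)={0}

Scan:
[0] read 'a'  n0⇒n1
[1] read 'a'  n1⇒n2
[2] read 'b'  n2⇒n3
[3] read 'c'  n3⇒n4
[4] read 'c'  n4⇒n5
[5] read 'a'  n5⇒n6  emit P0@[0:5]
[6] read 'a'  n6⇒n2 (fail-walked)
[7] read 'a'  n2⇒n2 (fail-walked)
[8] read 'b'  n2⇒n3
[9] read 'c'  n3⇒n4
[10] read 'c'  n4⇒n5
[11] read 'a'  n5⇒n6  emit P0@[6:11]
[12] read 'a'  n6⇒n2 (fail-walked)
[13] read 'a'  n2⇒n2 (fail-walked)
[14] read 'a'  n2⇒n2 (fail-walked)
[15] read 'c'  n2⇒n7  emit P1@[13:15]
[16] read 'b'  n7⇒n0 (fail-walked)
[17] read 'c'  n0⇒n0
[18] read 'a'  n0⇒n1
[19] read 'a'  n1⇒n2
[20] read 'c'  n2⇒n7  emit P1@[18:20]
[21] read 'c'  n7⇒n0 (fail-walked)

All matches (sorted): [[5,0],[11,0],[15,1],[20,1]]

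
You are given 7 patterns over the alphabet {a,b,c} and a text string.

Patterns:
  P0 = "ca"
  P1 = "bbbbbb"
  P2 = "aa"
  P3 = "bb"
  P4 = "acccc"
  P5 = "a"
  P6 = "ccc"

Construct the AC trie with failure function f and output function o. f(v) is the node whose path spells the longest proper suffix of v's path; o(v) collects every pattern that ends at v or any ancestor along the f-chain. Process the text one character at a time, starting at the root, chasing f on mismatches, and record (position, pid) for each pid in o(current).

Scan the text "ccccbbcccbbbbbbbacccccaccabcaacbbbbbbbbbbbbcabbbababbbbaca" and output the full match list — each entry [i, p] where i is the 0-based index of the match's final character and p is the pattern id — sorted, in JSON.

Build:
Trie nodes:
  n0 'ε': a→9 b→3 c→1
  n1 'c': a→2 c→15
  n2 'ca': ·  [P0 ends]
  n3 'b': b→4
  n4 'bb': b→5  [P3 ends]
  n5 'bbb': b→6
  n6 'bbbb': b→7
  n7 'bbbbb': b→8
  n8 'bbbbbb': ·  [P1 ends]
  n9 'a': a→10 c→11  [P5 ends]
  n10 'aa': ·  [P2 ends]
  n11 'ac': c→12
  n12 'acc': c→13
  n13 'accc': c→14
  n14 'acccc': ·  [P4 ends]
  n15 'cc': c→16
  n16 'ccc': ·  [P6 ends]

BFS fail/out derivation:
  n1('c'): parent n0 fail=0; on 'c' 0 → fail=0;  out ∅∪∅=∅
  n3('b'): parent n0 fail=0; on 'b' 0 → fail=0;  out ∅∪∅=∅
  n9('a'): parent n0 fail=0; on 'a' 0 → fail=0;  out {5}∪∅={5}
  n2('ca'): parent n1 fail=0; on 'a' 0 → fail=9;  out {0}∪{5}={0,5}
  n4('bb'): parent n3 fail=0; on 'b' 0 → fail=3;  out {3}∪∅={3}
  n10('aa'): parent n9 fail=0; on 'a' 0 → fail=9;  out {2}∪{5}={2,5}
  n11('ac'): parent n9 fail=0; on 'c' 0 → fail=1;  out ∅∪∅=∅
  n15('cc'): parent n1 fail=0; on 'c' 0 → fail=1;  out ∅∪∅=∅
  n5('bbb'): parent n4 fail=3; on 'b' 3 → fail=4;  out ∅∪{3}={3}
  n12('acc'): parent n11 fail=1; on 'c' 1 → fail=15;  out ∅∪∅=∅
  n16('ccc'): parent n15 fail=1; on 'c' 1 → fail=15;  out {6}∪∅={6}
  n6('bbbb'): parent n5 fail=4; on 'b' 4 → fail=5;  out ∅∪{3}={3}
  n13('accc'): parent n12 fail=15; on 'c' 15 → fail=16;  out ∅∪{6}={6}
  n7('bbbbb'): parent n6 fail=5; on 'b' 5 → fail=6;  out ∅∪{3}={3}
  n14('acccc'): parent n13 fail=16; on 'c' 16→15 → fail=16;  out {4}∪{6}={4,6}
  n8('bbbbbb'): parent n7 fail=6; on 'b' 6 → fail=7;  out {1}∪{3}={1,3}

Run:
[0] read 'c'  n0⇒n1
[1] read 'c'  n1⇒n15
[2] read 'c'  n15⇒n16  → match P6@[0:2]
[3] read 'c'  n16⇒n16 (via fail)  → match P6@[1:3]
[4] read 'b'  n16⇒n3 (via fail)
[5] read 'b'  n3⇒n4  → match P3@[4:5]
[6] read 'c'  n4⇒n1 (via fail)
[7] read 'c'  n1⇒n15
[8] read 'c'  n15⇒n16  → match P6@[6:8]
[9] read 'b'  n16⇒n3 (via fail)
[10] read 'b'  n3⇒n4  → match P3@[9:10]
[11] read 'b'  n4⇒n5  → match P3@[10:11]
[12] read 'b'  n5⇒n6  → match P3@[11:12]
[13] read 'b'  n6⇒n7  → match P3@[12:13]
[14] read 'b'  n7⇒n8  → match P1@[9:14],P3@[13:14]
[15] read 'b'  n8⇒n8 (via fail)  → match P1@[10:15],P3@[14:15]
[16] read 'a'  n8⇒n9 (via fail)  → match P5@[16:16]
[17] read 'c'  n9⇒n11
[18] read 'c'  n11⇒n12
[19] read 'c'  n12⇒n13  → match P6@[17:19]
[20] read 'c'  n13⇒n14  → match P4@[16:20],P6@[18:20]
[21] read 'c'  n14⇒n16 (via fail)  → match P6@[19:21]
[22] read 'a'  n16⇒n2 (via fail)  → match P0@[21:22],P5@[22:22]
[23] read 'c'  n2⇒n11 (via fail)
[24] read 'c'  n11⇒n12
[25] read 'a'  n12⇒n2 (via fail)  → match P0@[24:25],P5@[25:25]
[26] read 'b'  n2⇒n3 (via fail)
[27] read 'c'  n3⇒n1 (via fail)
[28] read 'a'  n1⇒n2  → match P0@[27:28],P5@[28:28]
[29] read 'a'  n2⇒n10 (via fail)  → match P2@[28:29],P5@[29:29]
[30] read 'c'  n10⇒n11 (via fail)
[31] read 'b'  n11⇒n3 (via fail)
[32] read 'b'  n3⇒n4  → match P3@[31:32]
[33] read 'b'  n4⇒n5  → match P3@[32:33]
[34] read 'b'  n5⇒n6  → match P3@[33:34]
[35] read 'b'  n6⇒n7  → match P3@[34:35]
[36] read 'b'  n7⇒n8  → match P1@[31:36],P3@[35:36]
[37] read 'b'  n8⇒n8 (via fail)  → match P1@[32:37],P3@[36:37]
[38] read 'b'  n8⇒n8 (via fail)  → match P1@[33:38],P3@[37:38]
[39] read 'b'  n8⇒n8 (via fail)  → match P1@[34:39],P3@[38:39]
[40] read 'b'  n8⇒n8 (via fail)  → match P1@[35:40],P3@[39:40]
[41] read 'b'  n8⇒n8 (via fail)  → match P1@[36:41],P3@[40:41]
[42] read 'b'  n8⇒n8 (via fail)  → match P1@[37:42],P3@[41:42]
[43] read 'c'  n8⇒n1 (via fail)
[44] read 'a'  n1⇒n2  → match P0@[43:44],P5@[44:44]
[45] read 'b'  n2⇒n3 (via fail)
[46] read 'b'  n3⇒n4  → match P3@[45:46]
[47] read 'b'  n4⇒n5  → match P3@[46:47]
[48] read 'a'  n5⇒n9 (via fail)  → match P5@[48:48]
[49] read 'b'  n9⇒n3 (via fail)
[50] read 'a'  n3⇒n9 (via fail)  → match P5@[50:50]
[51] read 'b'  n9⇒n3 (via fail)
[52] read 'b'  n3⇒n4  → match P3@[51:52]
[53] read 'b'  n4⇒n5  → match P3@[52:53]
[54] read 'b'  n5⇒n6  → match P3@[53:54]
[55] read 'a'  n6⇒n9 (via fail)  → match P5@[55:55]
[56] read 'c'  n9⇒n11
[57] read 'a'  n11⇒n2 (via fail)  → match P0@[56:57],P5@[57:57]

Result: [[2,6],[3,6],[5,3],[8,6],[10,3],[11,3],[12,3],[13,3],[14,1],[14,3],[15,1],[15,3],[16,5],[19,6],[20,4],[20,6],[21,6],[22,0],[22,5],[25,0],[25,5],[28,0],[28,5],[29,2],[29,5],[32,3],[33,3],[34,3],[35,3],[36,1],[36,3],[37,1],[37,3],[38,1],[38,3],[39,1],[39,3],[40,1],[40,3],[41,1],[41,3],[42,1],[42,3],[44,0],[44,5],[46,3],[47,3],[48,5],[50,5],[52,3],[53,3],[54,3],[55,5],[57,0],[57,5]]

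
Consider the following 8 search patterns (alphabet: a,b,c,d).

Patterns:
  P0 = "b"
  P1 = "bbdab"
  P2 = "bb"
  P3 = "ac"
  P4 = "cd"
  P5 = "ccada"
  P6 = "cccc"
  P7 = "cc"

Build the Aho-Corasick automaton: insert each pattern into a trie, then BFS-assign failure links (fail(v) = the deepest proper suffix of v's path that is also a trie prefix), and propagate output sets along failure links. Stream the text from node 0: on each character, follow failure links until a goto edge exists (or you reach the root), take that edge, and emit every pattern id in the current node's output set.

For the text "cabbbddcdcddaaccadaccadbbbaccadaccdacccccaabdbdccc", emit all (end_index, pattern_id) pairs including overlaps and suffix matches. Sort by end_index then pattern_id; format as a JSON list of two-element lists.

Construct AC machine:
Trie nodes:
  n0 'ε': a→6 b→1 c→8
  n1 'b': b→2  [P0 ends]
  n2 'bb': d→3  [P2 ends]
  n3 'bbd': a→4
  n4 'bbda': b→5
  n5 'bbdab': ·  [P1 ends]
  n6 'a': c→7
  n7 'ac': ·  [P3 ends]
  n8 'c': c→10 d→9
  n9 'cd': ·  [P4 ends]
  n10 'cc': a→11 c→14  [P7 ends]
  n11 'cca': d→12
  n12 'ccad': a→13
  n13 'ccada': ·  [P5 ends]
  n14 'ccc': c→15
  n15 'cccc': ·  [P6 ends]

BFS fail/out derivation:
  n1('b'): parent n0 fail=0; on 'b' 0 → fail=0;  out {0}∪∅={0}
  n6('a'): parent n0 fail=0; on 'a' 0 → fail=0;  out ∅∪∅=∅
  n8('c'): parent n0 fail=0; on 'c' 0 → fail=0;  out ∅∪∅=∅
  n2('bb'): parent n1 fail=0; on 'b' 0 → fail=1;  out {2}∪{0}={0,2}
  n7('ac'): parent n6 fail=0; on 'c' 0 → fail=8;  out {3}∪∅={3}
  n9('cd'): parent n8 fail=0; on 'd' 0 → fail=0;  out {4}∪∅={4}
  n10('cc'): parent n8 fail=0; on 'c' 0 → fail=8;  out {7}∪∅={7}
  n3('bbd'): parent n2 fail=1; on 'd' 1→0 → fail=0;  out ∅∪∅=∅
  n11('cca'): parent n10 fail=8; on 'a' 8→0 → fail=6;  out ∅∪∅=∅
  n14('ccc'): parent n10 fail=8; on 'c' 8 → fail=10;  out ∅∪{7}={7}
  n4('bbda'): parent n3 fail=0; on 'a' 0 → fail=6;  out ∅∪∅=∅
  n12('ccad'): parent n11 fail=6; on 'd' 6→0 → fail=0;  out ∅∪∅=∅
  n15('cccc'): parent n14 fail=10; on 'c' 10 → fail=14;  out {6}∪{7}={6,7}
  n5('bbdab'): parent n4 fail=6; on 'b' 6→0 → fail=1;  out {1}∪{0}={0,1}
  n13('ccada'): parent n12 fail=0; on 'a' 0 → fail=6;  out {5}∪∅={5}

Run:
i=0 'c': node 0→8
i=1 'a': node 8→6 (fail-walked)
i=2 'b': node 6→1 (fail-walked)  emit P0@[2:2]
i=3 'b': node 1→2  emit P0@[3:3],P2@[2:3]
i=4 'b': node 2→2 (fail-walked)  emit P0@[4:4],P2@[3:4]
i=5 'd': node 2→3
i=6 'd': node 3→0 (fail-walked)
i=7 'c': node 0→8
i=8 'd': node 8→9  emit P4@[7:8]
i=9 'c': node 9→8 (fail-walked)
i=10 'd': node 8→9  emit P4@[9:10]
i=11 'd': node 9→0 (fail-walked)
i=12 'a': node 0→6
i=13 'a': node 6→6 (fail-walked)
i=14 'c': node 6→7  emit P3@[13:14]
i=15 'c': node 7→10 (fail-walked)  emit P7@[14:15]
i=16 'a': node 10→11
i=17 'd': node 11→12
i=18 'a': node 12→13  emit P5@[14:18]
i=19 'c': node 13→7 (fail-walked)  emit P3@[18:19]
i=20 'c': node 7→10 (fail-walked)  emit P7@[19:20]
i=21 'a': node 10→11
i=22 'd': node 11→12
i=23 'b': node 12→1 (fail-walked)  emit P0@[23:23]
i=24 'b': node 1→2  emit P0@[24:24],P2@[23:24]
i=25 'b': node 2→2 (fail-walked)  emit P0@[25:25],P2@[24:25]
i=26 'a': node 2→6 (fail-walked)
i=27 'c': node 6→7  emit P3@[26:27]
i=28 'c': node 7→10 (fail-walked)  emit P7@[27:28]
i=29 'a': node 10→11
i=30 'd': node 11→12
i=31 'a': node 12→13  emit P5@[27:31]
i=32 'c': node 13→7 (fail-walked)  emit P3@[31:32]
i=33 'c': node 7→10 (fail-walked)  emit P7@[32:33]
i=34 'd': node 10→9 (fail-walked)  emit P4@[33:34]
i=35 'a': node 9→6 (fail-walked)
i=36 'c': node 6→7  emit P3@[35:36]
i=37 'c': node 7→10 (fail-walked)  emit P7@[36:37]
i=38 'c': node 10→14  emit P7@[37:38]
i=39 'c': node 14→15  emit P6@[36:39],P7@[38:39]
i=40 'c': node 15→15 (fail-walked)  emit P6@[37:40],P7@[39:40]
i=41 'a': node 15→11 (fail-walked)
i=42 'a': node 11→6 (fail-walked)
i=43 'b': node 6→1 (fail-walked)  emit P0@[43:43]
i=44 'd': node 1→0 (fail-walked)
i=45 'b': node 0→1  emit P0@[45:45]
i=46 'd': node 1→0 (fail-walked)
i=47 'c': node 0→8
i=48 'c': node 8→10  emit P7@[47:48]
i=49 'c': node 10→14  emit P7@[48:49]

All matches (sorted): [[2,0],[3,0],[3,2],[4,0],[4,2],[8,4],[10,4],[14,3],[15,7],[18,5],[19,3],[20,7],[23,0],[24,0],[24,2],[25,0],[25,2],[27,3],[28,7],[31,5],[32,3],[33,7],[34,4],[36,3],[37,7],[38,7],[39,6],[39,7],[40,6],[40,7],[43,0],[45,0],[48,7],[49,7]]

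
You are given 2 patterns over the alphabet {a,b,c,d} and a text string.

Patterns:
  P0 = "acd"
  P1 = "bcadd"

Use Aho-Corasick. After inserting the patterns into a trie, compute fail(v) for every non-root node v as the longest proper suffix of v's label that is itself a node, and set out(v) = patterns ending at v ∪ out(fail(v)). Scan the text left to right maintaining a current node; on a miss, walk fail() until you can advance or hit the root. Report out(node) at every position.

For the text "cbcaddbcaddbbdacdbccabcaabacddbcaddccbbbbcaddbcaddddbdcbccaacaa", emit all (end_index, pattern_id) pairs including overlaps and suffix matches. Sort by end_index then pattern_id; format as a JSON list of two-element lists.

Build automaton:
Trie nodes:
  n0 'ε': a→1 b→4
  n1 'a': c→2
  n2 'ac': d→3
  n3 'acd': ·  ←P0
  n4 'b': c→5
  n5 'bc': a→6
  n6 'bca': d→7
  n7 'bcad': d→8
  n8 'bcadd': ·  ←P1

BFS fail/out derivation:
  fail(1) 'a': from fail(0)=0 chase 'a': 0 ⇒ 0;  out=∅∪out(0)=∅
  fail(4) 'b': from fail(0)=0 chase 'b': 0 ⇒ 0;  out=∅∪out(0)=∅
  fail(2) 'ac': from fail(1)=0 chase 'c': 0 ⇒ 0;  out=∅∪out(0)=∅
  fail(5) 'bc': from fail(4)=0 chase 'c': 0 ⇒ 0;  out=∅∪out(0)=∅
  fail(3) 'acd': from fail(2)=0 chase 'd': 0 ⇒ 0;  out={0}∪out(0)={0}
  fail(6) 'bca': from fail(5)=0 chase 'a': 0 ⇒ 1;  out=∅∪out(1)=∅
  fail(7) 'bcad': from fail(6)=1 chase 'd': 1→0 ⇒ 0;  out=∅∪out(0)=∅
  fail(8) 'bcadd': from fail(7)=0 chase 'd': 0 ⇒ 0;  out={1}∪out(0)={1}

Scan:
[0] read 'c'  n0⇒n0
[1] read 'b'  n0⇒n4
[2] read 'c'  n4⇒n5
[3] read 'a'  n5⇒n6
[4] read 'd'  n6⇒n7
[5] read 'd'  n7⇒n8  emit P1@[1:5]
[6] read 'b'  n8⇒n4 ·f
[7] read 'c'  n4⇒n5
[8] read 'a'  n5⇒n6
[9] read 'd'  n6⇒n7
[10] read 'd'  n7⇒n8  emit P1@[6:10]
[11] read 'b'  n8⇒n4 ·f
[12] read 'b'  n4⇒n4 ·f
[13] read 'd'  n4⇒n0 ·f
[14] read 'a'  n0⇒n1
[15] read 'c'  n1⇒n2
[16] read 'd'  n2⇒n3  emit P0@[14:16]
[17] read 'b'  n3⇒n4 ·f
[18] read 'c'  n4⇒n5
[19] read 'c'  n5⇒n0 ·f
[20] read 'a'  n0⇒n1
[21] read 'b'  n1⇒n4 ·f
[22] read 'c'  n4⇒n5
[23] read 'a'  n5⇒n6
[24] read 'a'  n6⇒n1 ·f
[25] read 'b'  n1⇒n4 ·f
[26] read 'a'  n4⇒n1 ·f
[27] read 'c'  n1⇒n2
[28] read 'd'  n2⇒n3  emit P0@[26:28]
[29] read 'd'  n3⇒n0 ·f
[30] read 'b'  n0⇒n4
[31] read 'c'  n4⇒n5
[32] read 'a'  n5⇒n6
[33] read 'd'  n6⇒n7
[34] read 'd'  n7⇒n8  emit P1@[30:34]
[35] read 'c'  n8⇒n0 ·f
[36] read 'c'  n0⇒n0
[37] read 'b'  n0⇒n4
[38] read 'b'  n4⇒n4 ·f
[39] read 'b'  n4⇒n4 ·f
[40] read 'b'  n4⇒n4 ·f
[41] read 'c'  n4⇒n5
[42] read 'a'  n5⇒n6
[43] read 'd'  n6⇒n7
[44] read 'd'  n7⇒n8  emit P1@[40:44]
[45] read 'b'  n8⇒n4 ·f
[46] read 'c'  n4⇒n5
[47] read 'a'  n5⇒n6
[48] read 'd'  n6⇒n7
[49] read 'd'  n7⇒n8  emit P1@[45:49]
[50] read 'd'  n8⇒n0 ·f
[51] read 'd'  n0⇒n0
[52] read 'b'  n0⇒n4
[53] read 'd'  n4⇒n0 ·f
[54] read 'c'  n0⇒n0
[55] read 'b'  n0⇒n4
[56] read 'c'  n4⇒n5
[57] read 'c'  n5⇒n0 ·f
[58] read 'a'  n0⇒n1
[59] read 'a'  n1⇒n1 ·f
[60] read 'c'  n1⇒n2
[61] read 'a'  n2⇒n1 ·f
[62] read 'a'  n1⇒n1 ·f

Result: [[5,1],[10,1],[16,0],[28,0],[34,1],[44,1],[49,1]]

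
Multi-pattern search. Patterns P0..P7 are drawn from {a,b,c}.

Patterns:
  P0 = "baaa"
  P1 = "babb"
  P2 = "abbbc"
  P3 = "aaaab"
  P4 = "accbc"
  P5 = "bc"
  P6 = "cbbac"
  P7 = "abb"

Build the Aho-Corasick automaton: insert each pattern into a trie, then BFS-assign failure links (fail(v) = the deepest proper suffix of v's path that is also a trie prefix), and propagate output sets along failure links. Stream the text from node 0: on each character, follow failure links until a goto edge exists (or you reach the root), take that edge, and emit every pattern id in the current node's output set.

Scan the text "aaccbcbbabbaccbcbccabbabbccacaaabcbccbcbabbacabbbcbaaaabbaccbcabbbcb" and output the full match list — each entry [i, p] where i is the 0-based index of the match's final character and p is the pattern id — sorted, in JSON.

Build automaton:
Trie (insert patterns):
  n0 'ε': a→7 b→1 c→21
  n1 'b': a→2 c→20
  n2 'ba': a→3 b→5
  n3 'baa': a→4
  n4 'baaa': ·  [P0 ends]
  n5 'bab': b→6
  n6 'babb': ·  [P1 ends]
  n7 'a': a→12 b→8 c→16
  n8 'ab': b→9
  n9 'abb': b→10  [P7 ends]
  n10 'abbb': c→11
  n11 'abbbc': ·  [P2 ends]
  n12 'aa': a→13
  n13 'aaa': a→14
  n14 'aaaa': b→15
  n15 'aaaab': ·  [P3 ends]
  n16 'ac': c→17
  n17 'acc': b→18
  n18 'accb': c→19
  n19 'accbc': ·  [P4 ends]
  n20 'bc': ·  [P5 ends]
  n21 'c': b→22
  n22 'cb': b→23
  n23 'cbb': a→24
  n24 'cbba': c→25
  n25 'cbbac': ·  [P6 ends]

BFS fail/out derivation:
  fail(1) 'b': from fail(0)=0 chase 'b': 0 ⇒ 0;  out=∅∪out(0)=∅
  fail(7) 'a': from fail(0)=0 chase 'a': 0 ⇒ 0;  out=∅∪out(0)=∅
  fail(21) 'c': from fail(0)=0 chase 'c': 0 ⇒ 0;  out=∅∪out(0)=∅
  fail(2) 'ba': from fail(1)=0 chase 'a': 0 ⇒ 7;  out=∅∪out(7)=∅
  fail(8) 'ab': from fail(7)=0 chase 'b': 0 ⇒ 1;  out=∅∪out(1)=∅
  fail(12) 'aa': from fail(7)=0 chase 'a': 0 ⇒ 7;  out=∅∪out(7)=∅
  fail(16) 'ac': from fail(7)=0 chase 'c': 0 ⇒ 21;  out=∅∪out(21)=∅
  fail(20) 'bc': from fail(1)=0 chase 'c': 0 ⇒ 21;  out={5}∪out(21)={5}
  fail(22) 'cb': from fail(21)=0 chase 'b': 0 ⇒ 1;  out=∅∪out(1)=∅
  fail(3) 'baa': from fail(2)=7 chase 'a': 7 ⇒ 12;  out=∅∪out(12)=∅
  fail(5) 'bab': from fail(2)=7 chase 'b': 7 ⇒ 8;  out=∅∪out(8)=∅
  fail(9) 'abb': from fail(8)=1 chase 'b': 1→0 ⇒ 1;  out={7}∪out(1)={7}
  fail(13) 'aaa': from fail(12)=7 chase 'a': 7 ⇒ 12;  out=∅∪out(12)=∅
  fail(17) 'acc': from fail(16)=21 chase 'c': 21→0 ⇒ 21;  out=∅∪out(21)=∅
  fail(23) 'cbb': from fail(22)=1 chase 'b': 1→0 ⇒ 1;  out=∅∪out(1)=∅
  fail(4) 'baaa': from fail(3)=12 chase 'a': 12 ⇒ 13;  out={0}∪out(13)={0}
  fail(6) 'babb': from fail(5)=8 chase 'b': 8 ⇒ 9;  out={1}∪out(9)={1,7}
  fail(10) 'abbb': from fail(9)=1 chase 'b': 1→0 ⇒ 1;  out=∅∪out(1)=∅
  fail(14) 'aaaa': from fail(13)=12 chase 'a': 12 ⇒ 13;  out=∅∪out(13)=∅
  fail(18) 'accb': from fail(17)=21 chase 'b': 21 ⇒ 22;  out=∅∪out(22)=∅
  fail(24) 'cbba': from fail(23)=1 chase 'a': 1 ⇒ 2;  out=∅∪out(2)=∅
  fail(11) 'abbbc': from fail(10)=1 chase 'c': 1 ⇒ 20;  out={2}∪out(20)={2,5}
  fail(15) 'aaaab': from fail(14)=13 chase 'b': 13→12→7 ⇒ 8;  out={3}∪out(8)={3}
  fail(19) 'accbc': from fail(18)=22 chase 'c': 22→1 ⇒ 20;  out={4}∪out(20)={4,5}
  fail(25) 'cbbac': from fail(24)=2 chase 'c': 2→7 ⇒ 16;  out={6}∪out(16)={6}

Run:
[0] read 'a'  n0⇒n7
[1] read 'a'  n7⇒n12
[2] read 'c'  n12⇒n16 (via fail)
[3] read 'c'  n16⇒n17
[4] read 'b'  n17⇒n18
[5] read 'c'  n18⇒n19  ** P4@[1:5],P5@[4:5]
[6] read 'b'  n19⇒n22 (via fail)
[7] read 'b'  n22⇒n23
[8] read 'a'  n23⇒n24
[9] read 'b'  n24⇒n5 (via fail)
[10] read 'b'  n5⇒n6  ** P1@[7:10],P7@[8:10]
[11] read 'a'  n6⇒n2 (via fail)
[12] read 'c'  n2⇒n16 (via fail)
[13] read 'c'  n16⇒n17
[14] read 'b'  n17⇒n18
[15] read 'c'  n18⇒n19  ** P4@[11:15],P5@[14:15]
[16] read 'b'  n19⇒n22 (via fail)
[17] read 'c'  n22⇒n20 (via fail)  ** P5@[16:17]
[18] read 'c'  n20⇒n21 (via fail)
[19] read 'a'  n21⇒n7 (via fail)
[20] read 'b'  n7⇒n8
[21] read 'b'  n8⇒n9  ** P7@[19:21]
[22] read 'a'  n9⇒n2 (via fail)
[23] read 'b'  n2⇒n5
[24] read 'b'  n5⇒n6  ** P1@[21:24],P7@[22:24]
[25] read 'c'  n6⇒n20 (via fail)  ** P5@[24:25]
[26] read 'c'  n20⇒n21 (via fail)
[27] read 'a'  n21⇒n7 (via fail)
[28] read 'c'  n7⇒n16
[29] read 'a'  n16⇒n7 (via fail)
[30] read 'a'  n7⇒n12
[31] read 'a'  n12⇒n13
[32] read 'b'  n13⇒n8 (via fail)
[33] read 'c'  n8⇒n20 (via fail)  ** P5@[32:33]
[34] read 'b'  n20⇒n22 (via fail)
[35] read 'c'  n22⇒n20 (via fail)  ** P5@[34:35]
[36] read 'c'  n20⇒n21 (via fail)
[37] read 'b'  n21⇒n22
[38] read 'c'  n22⇒n20 (via fail)  ** P5@[37:38]
[39] read 'b'  n20⇒n22 (via fail)
[40] read 'a'  n22⇒n2 (via fail)
[41] read 'b'  n2⇒n5
[42] read 'b'  n5⇒n6  ** P1@[39:42],P7@[40:42]
[43] read 'a'  n6⇒n2 (via fail)
[44] read 'c'  n2⇒n16 (via fail)
[45] read 'a'  n16⇒n7 (via fail)
[46] read 'b'  n7⇒n8
[47] read 'b'  n8⇒n9  ** P7@[45:47]
[48] read 'b'  n9⇒n10
[49] read 'c'  n10⇒n11  ** P2@[45:49],P5@[48:49]
[50] read 'b'  n11⇒n22 (via fail)
[51] read 'a'  n22⇒n2 (via fail)
[52] read 'a'  n2⇒n3
[53] read 'a'  n3⇒n4  ** P0@[50:53]
[54] read 'a'  n4⇒n14 (via fail)
[55] read 'b'  n14⇒n15  ** P3@[51:55]
[56] read 'b'  n15⇒n9 (via fail)  ** P7@[54:56]
[57] read 'a'  n9⇒n2 (via fail)
[58] read 'c'  n2⇒n16 (via fail)
[59] read 'c'  n16⇒n17
[60] read 'b'  n17⇒n18
[61] read 'c'  n18⇒n19  ** P4@[57:61],P5@[60:61]
[62] read 'a'  n19⇒n7 (via fail)
[63] read 'b'  n7⇒n8
[64] read 'b'  n8⇒n9  ** P7@[62:64]
[65] read 'b'  n9⇒n10
[66] read 'c'  n10⇒n11  ** P2@[62:66],P5@[65:66]
[67] read 'b'  n11⇒n22 (via fail)

Matches: [[5,4],[5,5],[10,1],[10,7],[15,4],[15,5],[17,5],[21,7],[24,1],[24,7],[25,5],[33,5],[35,5],[38,5],[42,1],[42,7],[47,7],[49,2],[49,5],[53,0],[55,3],[56,7],[61,4],[61,5],[64,7],[66,2],[66,5]]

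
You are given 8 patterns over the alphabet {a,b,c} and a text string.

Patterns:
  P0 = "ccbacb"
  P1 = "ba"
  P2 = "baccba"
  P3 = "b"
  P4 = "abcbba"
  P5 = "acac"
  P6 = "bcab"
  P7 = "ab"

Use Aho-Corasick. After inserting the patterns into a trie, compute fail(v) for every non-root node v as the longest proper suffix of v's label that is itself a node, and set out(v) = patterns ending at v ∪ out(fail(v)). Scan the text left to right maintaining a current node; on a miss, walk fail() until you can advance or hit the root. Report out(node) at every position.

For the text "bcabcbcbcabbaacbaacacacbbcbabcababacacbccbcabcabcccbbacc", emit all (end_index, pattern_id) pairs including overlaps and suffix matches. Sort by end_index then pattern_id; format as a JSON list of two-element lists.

Construct AC machine:
Trie nodes:
  0='ε' goto a→13 b→7 c→1
  1='c' goto c→2
  2='cc' goto b→3
  3='ccb' goto a→4
  4='ccba' goto c→5
  5='ccbac' goto b→6
  6='ccbacb' goto ·  ←P0
  7='b' goto a→8 c→22  ←P3
  8='ba' goto c→9  ←P1
  9='bac' goto c→10
  10='bacc' goto b→11
  11='baccb' goto a→12
  12='baccba' goto ·  ←P2
  13='a' goto b→14 c→19
  14='ab' goto c→15  ←P7
  15='abc' goto b→16
  16='abcb' goto b→17
  17='abcbb' goto a→18
  18='abcbba' goto ·  ←P4
  19='ac' goto a→20
  20='aca' goto c→21
  21='acac' goto ·  ←P5
  22='bc' goto a→23
  23='bca' goto b→24
  24='bcab' goto ·  ←P6

Failure links (BFS by depth):
  n1('c'): parent n0 fail=0; on 'c' 0 → fail=0;  out ∅∪∅=∅
  n7('b'): parent n0 fail=0; on 'b' 0 → fail=0;  out {3}∪∅={3}
  n13('a'): parent n0 fail=0; on 'a' 0 → fail=0;  out ∅∪∅=∅
  n2('cc'): parent n1 fail=0; on 'c' 0 → fail=1;  out ∅∪∅=∅
  n8('ba'): parent n7 fail=0; on 'a' 0 → fail=13;  out {1}∪∅={1}
  n14('ab'): parent n13 fail=0; on 'b' 0 → fail=7;  out {7}∪{3}={3,7}
  n19('ac'): parent n13 fail=0; on 'c' 0 → fail=1;  out ∅∪∅=∅
  n22('bc'): parent n7 fail=0; on 'c' 0 → fail=1;  out ∅∪∅=∅
  n3('ccb'): parent n2 fail=1; on 'b' 1→0 → fail=7;  out ∅∪{3}={3}
  n9('bac'): parent n8 fail=13; on 'c' 13 → fail=19;  out ∅∪∅=∅
  n15('abc'): parent n14 fail=7; on 'c' 7 → fail=22;  out ∅∪∅=∅
  n20('aca'): parent n19 fail=1; on 'a' 1→0 → fail=13;  out ∅∪∅=∅
  n23('bca'): parent n22 fail=1; on 'a' 1→0 → fail=13;  out ∅∪∅=∅
  n4('ccba'): parent n3 fail=7; on 'a' 7 → fail=8;  out ∅∪{1}={1}
  n10('bacc'): parent n9 fail=19; on 'c' 19→1 → fail=2;  out ∅∪∅=∅
  n16('abcb'): parent n15 fail=22; on 'b' 22→1→0 → fail=7;  out ∅∪{3}={3}
  n21('acac'): parent n20 fail=13; on 'c' 13 → fail=19;  out {5}∪∅={5}
  n24('bcab'): parent n23 fail=13; on 'b' 13 → fail=14;  out {6}∪{3,7}={3,6,7}
  n5('ccbac'): parent n4 fail=8; on 'c' 8 → fail=9;  out ∅∪∅=∅
  n11('baccb'): parent n10 fail=2; on 'b' 2 → fail=3;  out ∅∪{3}={3}
  n17('abcbb'): parent n16 fail=7; on 'b' 7→0 → fail=7;  out ∅∪{3}={3}
  n6('ccbacb'): parent n5 fail=9; on 'b' 9→19→1→0 → fail=7;  out {0}∪{3}={0,3}
  n12('baccba'): parent n11 fail=3; on 'a' 3 → fail=4;  out {2}∪{1}={1,2}
  n18('abcbba'): parent n17 fail=7; on 'a' 7 → fail=8;  out {4}∪{1}={1,4}

Run:
pos 0 'b': at 7  → match P3@[0:0]
pos 1 'c': at 22
pos 2 'a': at 23
pos 3 'b': at 24  → match P3@[3:3],P6@[0:3],P7@[2:3]
pos 4 'c': at 15 (fail-walked)
pos 5 'b': at 16  → match P3@[5:5]
pos 6 'c': at 22 (fail-walked)
pos 7 'b': at 7 (fail-walked)  → match P3@[7:7]
pos 8 'c': at 22
pos 9 'a': at 23
pos 10 'b': at 24  → match P3@[10:10],P6@[7:10],P7@[9:10]
pos 11 'b': at 7 (fail-walked)  → match P3@[11:11]
pos 12 'a': at 8  → match P1@[11:12]
pos 13 'a': at 13 (fail-walked)
pos 14 'c': at 19
pos 15 'b': at 7 (fail-walked)  → match P3@[15:15]
pos 16 'a': at 8  → match P1@[15:16]
pos 17 'a': at 13 (fail-walked)
pos 18 'c': at 19
pos 19 'a': at 20
pos 20 'c': at 21  → match P5@[17:20]
pos 21 'a': at 20 (fail-walked)
pos 22 'c': at 21  → match P5@[19:22]
pos 23 'b': at 7 (fail-walked)  → match P3@[23:23]
pos 24 'b': at 7 (fail-walked)  → match P3@[24:24]
pos 25 'c': at 22
pos 26 'b': at 7 (fail-walked)  → match P3@[26:26]
pos 27 'a': at 8  → match P1@[26:27]
pos 28 'b': at 14 (fail-walked)  → match P3@[28:28],P7@[27:28]
pos 29 'c': at 15
pos 30 'a': at 23 (fail-walked)
pos 31 'b': at 24  → match P3@[31:31],P6@[28:31],P7@[30:31]
pos 32 'a': at 8 (fail-walked)  → match P1@[31:32]
pos 33 'b': at 14 (fail-walked)  → match P3@[33:33],P7@[32:33]
pos 34 'a': at 8 (fail-walked)  → match P1@[33:34]
pos 35 'c': at 9
pos 36 'a': at 20 (fail-walked)
pos 37 'c': at 21  → match P5@[34:37]
pos 38 'b': at 7 (fail-walked)  → match P3@[38:38]
pos 39 'c': at 22
pos 40 'c': at 2 (fail-walked)
pos 41 'b': at 3  → match P3@[41:41]
pos 42 'c': at 22 (fail-walked)
pos 43 'a': at 23
pos 44 'b': at 24  → match P3@[44:44],P6@[41:44],P7@[43:44]
pos 45 'c': at 15 (fail-walked)
pos 46 'a': at 23 (fail-walked)
pos 47 'b': at 24  → match P3@[47:47],P6@[44:47],P7@[46:47]
pos 48 'c': at 15 (fail-walked)
pos 49 'c': at 2 (fail-walked)
pos 50 'c': at 2 (fail-walked)
pos 51 'b': at 3  → match P3@[51:51]
pos 52 'b': at 7 (fail-walked)  → match P3@[52:52]
pos 53 'a': at 8  → match P1@[52:53]
pos 54 'c': at 9
pos 55 'c': at 10

Matches: [[0,3],[3,3],[3,6],[3,7],[5,3],[7,3],[10,3],[10,6],[10,7],[11,3],[12,1],[15,3],[16,1],[20,5],[22,5],[23,3],[24,3],[26,3],[27,1],[28,3],[28,7],[31,3],[31,6],[31,7],[32,1],[33,3],[33,7],[34,1],[37,5],[38,3],[41,3],[44,3],[44,6],[44,7],[47,3],[47,6],[47,7],[51,3],[52,3],[53,1]]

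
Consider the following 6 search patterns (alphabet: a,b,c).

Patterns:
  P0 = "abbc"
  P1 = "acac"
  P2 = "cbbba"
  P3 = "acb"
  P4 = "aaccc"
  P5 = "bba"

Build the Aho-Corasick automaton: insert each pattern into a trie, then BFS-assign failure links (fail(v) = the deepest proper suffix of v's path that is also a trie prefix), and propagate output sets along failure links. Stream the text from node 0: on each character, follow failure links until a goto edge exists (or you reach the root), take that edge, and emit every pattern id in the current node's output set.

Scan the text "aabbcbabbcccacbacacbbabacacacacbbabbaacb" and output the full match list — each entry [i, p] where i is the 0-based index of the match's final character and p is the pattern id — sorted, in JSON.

Build automaton:
Trie (insert patterns):
  n0 'ε': a→1 b→18 c→8
  n1 'a': a→14 b→2 c→5
  n2 'ab': b→3
  n3 'abb': c→4
  n4 'abbc': ·  [P0 ends]
  n5 'ac': a→6 b→13
  n6 'aca': c→7
  n7 'acac': ·  [P1 ends]
  n8 'c': b→9
  n9 'cb': b→10
  n10 'cbb': b→11
  n11 'cbbb': a→12
  n12 'cbbba': ·  [P2 ends]
  n13 'acb': ·  [P3 ends]
  n14 'aa': c→15
  n15 'aac': c→16
  n16 'aacc': c→17
  n17 'aaccc': ·  [P4 ends]
  n18 'b': b→19
  n19 'bb': a→20
  n20 'bba': ·  [P5 ends]

BFS fail/out derivation:
  n1('a'): parent n0 fail=0; on 'a' 0 → fail=0;  out ∅∪∅=∅
  n8('c'): parent n0 fail=0; on 'c' 0 → fail=0;  out ∅∪∅=∅
  n18('b'): parent n0 fail=0; on 'b' 0 → fail=0;  out ∅∪∅=∅
  n2('ab'): parent n1 fail=0; on 'b' 0 → fail=18;  out ∅∪∅=∅
  n5('ac'): parent n1 fail=0; on 'c' 0 → fail=8;  out ∅∪∅=∅
  n9('cb'): parent n8 fail=0; on 'b' 0 → fail=18;  out ∅∪∅=∅
  n14('aa'): parent n1 fail=0; on 'a' 0 → fail=1;  out ∅∪∅=∅
  n19('bb'): parent n18 fail=0; on 'b' 0 → fail=18;  out ∅∪∅=∅
  n3('abb'): parent n2 fail=18; on 'b' 18 → fail=19;  out ∅∪∅=∅
  n6('aca'): parent n5 fail=8; on 'a' 8→0 → fail=1;  out ∅∪∅=∅
  n10('cbb'): parent n9 fail=18; on 'b' 18 → fail=19;  out ∅∪∅=∅
  n13('acb'): parent n5 fail=8; on 'b' 8 → fail=9;  out {3}∪∅={3}
  n15('aac'): parent n14 fail=1; on 'c' 1 → fail=5;  out ∅∪∅=∅
  n20('bba'): parent n19 fail=18; on 'a' 18→0 → fail=1;  out {5}∪∅={5}
  n4('abbc'): parent n3 fail=19; on 'c' 19→18→0 → fail=8;  out {0}∪∅={0}
  n7('acac'): parent n6 fail=1; on 'c' 1 → fail=5;  out {1}∪∅={1}
  n11('cbbb'): parent n10 fail=19; on 'b' 19→18 → fail=19;  out ∅∪∅=∅
  n16('aacc'): parent n15 fail=5; on 'c' 5→8→0 → fail=8;  out ∅∪∅=∅
  n12('cbbba'): parent n11 fail=19; on 'a' 19 → fail=20;  out {2}∪{5}={2,5}
  n17('aaccc'): parent n16 fail=8; on 'c' 8→0 → fail=8;  out {4}∪∅={4}

Run:
pos 0 'a': at 1
pos 1 'a': at 14
pos 2 'b': at 2 (via fail)
pos 3 'b': at 3
pos 4 'c': at 4  emit P0@[1:4]
pos 5 'b': at 9 (via fail)
pos 6 'a': at 1 (via fail)
pos 7 'b': at 2
pos 8 'b': at 3
pos 9 'c': at 4  emit P0@[6:9]
pos 10 'c': at 8 (via fail)
pos 11 'c': at 8 (via fail)
pos 12 'a': at 1 (via fail)
pos 13 'c': at 5
pos 14 'b': at 13  emit P3@[12:14]
pos 15 'a': at 1 (via fail)
pos 16 'c': at 5
pos 17 'a': at 6
pos 18 'c': at 7  emit P1@[15:18]
pos 19 'b': at 13 (via fail)  emit P3@[17:19]
pos 20 'b': at 10 (via fail)
pos 21 'a': at 20 (via fail)  emit P5@[19:21]
pos 22 'b': at 2 (via fail)
pos 23 'a': at 1 (via fail)
pos 24 'c': at 5
pos 25 'a': at 6
pos 26 'c': at 7  emit P1@[23:26]
pos 27 'a': at 6 (via fail)
pos 28 'c': at 7  emit P1@[25:28]
pos 29 'a': at 6 (via fail)
pos 30 'c': at 7  emit P1@[27:30]
pos 31 'b': at 13 (via fail)  emit P3@[29:31]
pos 32 'b': at 10 (via fail)
pos 33 'a': at 20 (via fail)  emit P5@[31:33]
pos 34 'b': at 2 (via fail)
pos 35 'b': at 3
pos 36 'a': at 20 (via fail)  emit P5@[34:36]
pos 37 'a': at 14 (via fail)
pos 38 'c': at 15
pos 39 'b': at 13 (via fail)  emit P3@[37:39]

All matches (sorted): [[4,0],[9,0],[14,3],[18,1],[19,3],[21,5],[26,1],[28,1],[30,1],[31,3],[33,5],[36,5],[39,3]]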